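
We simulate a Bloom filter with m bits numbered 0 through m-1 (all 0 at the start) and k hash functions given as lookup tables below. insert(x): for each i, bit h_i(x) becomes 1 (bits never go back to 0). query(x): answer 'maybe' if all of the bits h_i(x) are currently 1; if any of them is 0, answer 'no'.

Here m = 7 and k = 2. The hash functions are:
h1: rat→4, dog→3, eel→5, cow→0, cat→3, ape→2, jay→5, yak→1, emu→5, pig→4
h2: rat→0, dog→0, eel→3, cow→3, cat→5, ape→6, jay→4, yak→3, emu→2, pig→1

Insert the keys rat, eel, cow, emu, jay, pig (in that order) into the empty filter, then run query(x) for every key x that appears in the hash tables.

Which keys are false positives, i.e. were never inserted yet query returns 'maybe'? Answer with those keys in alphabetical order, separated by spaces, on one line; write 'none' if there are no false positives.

Start: bits=0000000
After insert 'rat': sets bits 0 4 -> bits=1000100
After insert 'eel': sets bits 3 5 -> bits=1001110
After insert 'cow': sets bits 0 3 -> bits=1001110
After insert 'emu': sets bits 2 5 -> bits=1011110
After insert 'jay': sets bits 4 5 -> bits=1011110
After insert 'pig': sets bits 1 4 -> bits=1111110
Not inserted: ape cat dog yak — query each against bits=1111110:
query ape: checks bit2=1, bit6=0 (has a 0) -> no => not a false positive
query cat: checks bit3=1, bit5=1 (all 1) -> maybe => FALSE POSITIVE
query dog: checks bit0=1, bit3=1 (all 1) -> maybe => FALSE POSITIVE
query yak: checks bit1=1, bit3=1 (all 1) -> maybe => FALSE POSITIVE
False positives (alphabetical): cat dog yak

Answer: cat dog yak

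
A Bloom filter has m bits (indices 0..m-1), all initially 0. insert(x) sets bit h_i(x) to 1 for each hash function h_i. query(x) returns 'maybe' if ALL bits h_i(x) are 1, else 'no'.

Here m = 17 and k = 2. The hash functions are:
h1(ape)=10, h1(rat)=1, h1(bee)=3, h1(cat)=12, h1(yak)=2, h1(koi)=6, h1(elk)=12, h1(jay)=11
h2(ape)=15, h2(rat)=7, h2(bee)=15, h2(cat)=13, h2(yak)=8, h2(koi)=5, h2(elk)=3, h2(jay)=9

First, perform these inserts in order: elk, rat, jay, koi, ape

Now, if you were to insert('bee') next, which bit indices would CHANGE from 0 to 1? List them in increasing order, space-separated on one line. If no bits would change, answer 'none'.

Answer: none

Derivation:
Start: bits=00000000000000000
After insert 'elk': sets bits 3 12 -> bits=00010000000010000
After insert 'rat': sets bits 1 7 -> bits=01010001000010000
After insert 'jay': sets bits 9 11 -> bits=01010001010110000
After insert 'koi': sets bits 5 6 -> bits=01010111010110000
After insert 'ape': sets bits 10 15 -> bits=01010111011110010
insert 'bee' would touch bits 3 15; currently bit3=1, bit15=1
Bits that are 0 among those (would change 0->1): none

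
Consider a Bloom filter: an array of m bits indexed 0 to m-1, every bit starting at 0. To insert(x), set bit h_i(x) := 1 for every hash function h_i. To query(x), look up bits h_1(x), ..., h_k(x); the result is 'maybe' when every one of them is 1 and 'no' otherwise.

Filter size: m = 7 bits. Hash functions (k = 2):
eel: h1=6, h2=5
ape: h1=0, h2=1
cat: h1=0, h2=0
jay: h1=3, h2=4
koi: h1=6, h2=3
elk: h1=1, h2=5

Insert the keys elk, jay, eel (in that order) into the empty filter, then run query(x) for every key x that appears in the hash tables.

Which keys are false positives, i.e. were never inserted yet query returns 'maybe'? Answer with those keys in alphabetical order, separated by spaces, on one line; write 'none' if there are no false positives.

Start: bits=0000000
After insert 'elk': sets bits 1 5 -> bits=0100010
After insert 'jay': sets bits 3 4 -> bits=0101110
After insert 'eel': sets bits 5 6 -> bits=0101111
Not inserted: ape cat koi — query each against bits=0101111:
query ape: checks bit0=0, bit1=1 (has a 0) -> no => not a false positive
query cat: checks bit0=0 (has a 0) -> no => not a false positive
query koi: checks bit3=1, bit6=1 (all 1) -> maybe => FALSE POSITIVE
False positives (alphabetical): koi

Answer: koi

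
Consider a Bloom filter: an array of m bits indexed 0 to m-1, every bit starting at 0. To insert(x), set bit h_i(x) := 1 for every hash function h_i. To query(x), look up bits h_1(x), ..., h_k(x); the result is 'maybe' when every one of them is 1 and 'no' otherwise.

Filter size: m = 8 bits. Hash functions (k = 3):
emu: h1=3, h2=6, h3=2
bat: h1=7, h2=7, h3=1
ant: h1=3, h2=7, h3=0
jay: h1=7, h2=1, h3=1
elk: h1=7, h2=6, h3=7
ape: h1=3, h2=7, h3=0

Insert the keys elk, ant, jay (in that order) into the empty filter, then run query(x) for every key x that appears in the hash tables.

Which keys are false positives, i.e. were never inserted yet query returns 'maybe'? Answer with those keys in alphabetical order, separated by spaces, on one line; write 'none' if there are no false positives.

Answer: ape bat

Derivation:
Start: bits=00000000
After insert 'elk': sets bits 6 7 -> bits=00000011
After insert 'ant': sets bits 0 3 7 -> bits=10010011
After insert 'jay': sets bits 1 7 -> bits=11010011
Not inserted: ape bat emu — query each against bits=11010011:
query ape: checks bit0=1, bit3=1, bit7=1 (all 1) -> maybe => FALSE POSITIVE
query bat: checks bit1=1, bit7=1 (all 1) -> maybe => FALSE POSITIVE
query emu: checks bit2=0, bit3=1, bit6=1 (has a 0) -> no => not a false positive
False positives (alphabetical): ape bat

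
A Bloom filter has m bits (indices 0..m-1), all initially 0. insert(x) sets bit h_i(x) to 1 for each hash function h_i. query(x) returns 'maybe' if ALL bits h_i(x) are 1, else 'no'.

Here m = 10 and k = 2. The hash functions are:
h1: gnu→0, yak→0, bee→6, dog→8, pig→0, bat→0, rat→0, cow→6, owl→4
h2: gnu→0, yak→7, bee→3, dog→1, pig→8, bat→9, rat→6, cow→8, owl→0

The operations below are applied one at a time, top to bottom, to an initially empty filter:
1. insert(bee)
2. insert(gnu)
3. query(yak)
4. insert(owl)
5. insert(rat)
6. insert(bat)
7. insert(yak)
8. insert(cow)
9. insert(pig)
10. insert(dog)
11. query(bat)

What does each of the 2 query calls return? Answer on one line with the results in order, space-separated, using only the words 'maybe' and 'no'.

Start: bits=0000000000
Op 1: insert bee -> sets bits 3 6 -> bits=0001001000
Op 2: insert gnu -> sets bits 0 -> bits=1001001000
Op 3: query yak -> checks bit0=1, bit7=0 (has a 0) -> no
Op 4: insert owl -> sets bits 0 4 -> bits=1001101000
Op 5: insert rat -> sets bits 0 6 -> bits=1001101000
Op 6: insert bat -> sets bits 0 9 -> bits=1001101001
Op 7: insert yak -> sets bits 0 7 -> bits=1001101101
Op 8: insert cow -> sets bits 6 8 -> bits=1001101111
Op 9: insert pig -> sets bits 0 8 -> bits=1001101111
Op 10: insert dog -> sets bits 1 8 -> bits=1101101111
Op 11: query bat -> checks bit0=1, bit9=1 (all 1) -> maybe
Query results in order: no maybe

Answer: no maybe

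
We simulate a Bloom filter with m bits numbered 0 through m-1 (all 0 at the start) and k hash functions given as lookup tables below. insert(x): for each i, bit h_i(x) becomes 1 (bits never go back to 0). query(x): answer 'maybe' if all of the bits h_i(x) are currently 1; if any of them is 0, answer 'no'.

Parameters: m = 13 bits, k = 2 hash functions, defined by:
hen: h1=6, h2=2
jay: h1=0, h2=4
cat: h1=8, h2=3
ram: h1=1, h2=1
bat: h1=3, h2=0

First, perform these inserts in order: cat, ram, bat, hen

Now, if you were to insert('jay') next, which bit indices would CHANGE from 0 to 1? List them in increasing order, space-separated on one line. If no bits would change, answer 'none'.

Start: bits=0000000000000
After insert 'cat': sets bits 3 8 -> bits=0001000010000
After insert 'ram': sets bits 1 -> bits=0101000010000
After insert 'bat': sets bits 0 3 -> bits=1101000010000
After insert 'hen': sets bits 2 6 -> bits=1111001010000
insert 'jay' would touch bits 0 4; currently bit0=1, bit4=0
Bits that are 0 among those (would change 0->1): 4

Answer: 4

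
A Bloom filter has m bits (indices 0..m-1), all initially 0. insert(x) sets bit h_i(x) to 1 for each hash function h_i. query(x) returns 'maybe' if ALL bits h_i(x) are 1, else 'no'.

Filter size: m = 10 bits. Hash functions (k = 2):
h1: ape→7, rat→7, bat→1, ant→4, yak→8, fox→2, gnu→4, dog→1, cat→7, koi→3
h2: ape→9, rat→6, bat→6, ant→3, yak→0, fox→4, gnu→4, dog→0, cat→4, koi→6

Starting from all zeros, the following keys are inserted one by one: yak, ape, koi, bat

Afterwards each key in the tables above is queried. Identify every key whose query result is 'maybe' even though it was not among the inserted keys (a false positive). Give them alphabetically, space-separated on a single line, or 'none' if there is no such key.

Answer: dog rat

Derivation:
Start: bits=0000000000
After insert 'yak': sets bits 0 8 -> bits=1000000010
After insert 'ape': sets bits 7 9 -> bits=1000000111
After insert 'koi': sets bits 3 6 -> bits=1001001111
After insert 'bat': sets bits 1 6 -> bits=1101001111
Not inserted: ant cat dog fox gnu rat — query each against bits=1101001111:
query ant: checks bit3=1, bit4=0 (has a 0) -> no => not a false positive
query cat: checks bit4=0, bit7=1 (has a 0) -> no => not a false positive
query dog: checks bit0=1, bit1=1 (all 1) -> maybe => FALSE POSITIVE
query fox: checks bit2=0, bit4=0 (has a 0) -> no => not a false positive
query gnu: checks bit4=0 (has a 0) -> no => not a false positive
query rat: checks bit6=1, bit7=1 (all 1) -> maybe => FALSE POSITIVE
False positives (alphabetical): dog rat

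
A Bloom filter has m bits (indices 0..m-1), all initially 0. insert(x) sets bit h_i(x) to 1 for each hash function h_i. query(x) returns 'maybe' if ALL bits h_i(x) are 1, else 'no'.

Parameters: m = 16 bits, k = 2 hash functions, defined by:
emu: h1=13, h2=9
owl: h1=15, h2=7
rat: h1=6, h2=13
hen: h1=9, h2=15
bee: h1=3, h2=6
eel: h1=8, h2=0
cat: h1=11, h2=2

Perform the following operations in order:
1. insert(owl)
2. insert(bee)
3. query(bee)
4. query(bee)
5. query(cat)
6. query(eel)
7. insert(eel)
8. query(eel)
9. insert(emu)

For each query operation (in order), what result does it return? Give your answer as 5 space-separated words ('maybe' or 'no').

Answer: maybe maybe no no maybe

Derivation:
Start: bits=0000000000000000
Op 1: insert owl -> sets bits 7 15 -> bits=0000000100000001
Op 2: insert bee -> sets bits 3 6 -> bits=0001001100000001
Op 3: query bee -> checks bit3=1, bit6=1 (all 1) -> maybe
Op 4: query bee -> checks bit3=1, bit6=1 (all 1) -> maybe
Op 5: query cat -> checks bit2=0, bit11=0 (has a 0) -> no
Op 6: query eel -> checks bit0=0, bit8=0 (has a 0) -> no
Op 7: insert eel -> sets bits 0 8 -> bits=1001001110000001
Op 8: query eel -> checks bit0=1, bit8=1 (all 1) -> maybe
Op 9: insert emu -> sets bits 9 13 -> bits=1001001111000101
Query results in order: maybe maybe no no maybe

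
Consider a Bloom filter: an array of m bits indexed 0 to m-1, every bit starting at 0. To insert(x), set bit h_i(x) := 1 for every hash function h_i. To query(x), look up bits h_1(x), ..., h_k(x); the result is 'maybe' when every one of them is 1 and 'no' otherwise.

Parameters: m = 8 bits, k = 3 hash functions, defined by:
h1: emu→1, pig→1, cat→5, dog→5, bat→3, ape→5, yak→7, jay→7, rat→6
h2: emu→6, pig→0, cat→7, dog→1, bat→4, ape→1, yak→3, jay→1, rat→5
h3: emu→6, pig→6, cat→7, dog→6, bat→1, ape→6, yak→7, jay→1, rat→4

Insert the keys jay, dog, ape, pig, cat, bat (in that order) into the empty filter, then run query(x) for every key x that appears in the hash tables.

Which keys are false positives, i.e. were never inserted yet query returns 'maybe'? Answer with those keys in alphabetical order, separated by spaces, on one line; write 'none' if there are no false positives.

Start: bits=00000000
After insert 'jay': sets bits 1 7 -> bits=01000001
After insert 'dog': sets bits 1 5 6 -> bits=01000111
After insert 'ape': sets bits 1 5 6 -> bits=01000111
After insert 'pig': sets bits 0 1 6 -> bits=11000111
After insert 'cat': sets bits 5 7 -> bits=11000111
After insert 'bat': sets bits 1 3 4 -> bits=11011111
Not inserted: emu rat yak — query each against bits=11011111:
query emu: checks bit1=1, bit6=1 (all 1) -> maybe => FALSE POSITIVE
query rat: checks bit4=1, bit5=1, bit6=1 (all 1) -> maybe => FALSE POSITIVE
query yak: checks bit3=1, bit7=1 (all 1) -> maybe => FALSE POSITIVE
False positives (alphabetical): emu rat yak

Answer: emu rat yak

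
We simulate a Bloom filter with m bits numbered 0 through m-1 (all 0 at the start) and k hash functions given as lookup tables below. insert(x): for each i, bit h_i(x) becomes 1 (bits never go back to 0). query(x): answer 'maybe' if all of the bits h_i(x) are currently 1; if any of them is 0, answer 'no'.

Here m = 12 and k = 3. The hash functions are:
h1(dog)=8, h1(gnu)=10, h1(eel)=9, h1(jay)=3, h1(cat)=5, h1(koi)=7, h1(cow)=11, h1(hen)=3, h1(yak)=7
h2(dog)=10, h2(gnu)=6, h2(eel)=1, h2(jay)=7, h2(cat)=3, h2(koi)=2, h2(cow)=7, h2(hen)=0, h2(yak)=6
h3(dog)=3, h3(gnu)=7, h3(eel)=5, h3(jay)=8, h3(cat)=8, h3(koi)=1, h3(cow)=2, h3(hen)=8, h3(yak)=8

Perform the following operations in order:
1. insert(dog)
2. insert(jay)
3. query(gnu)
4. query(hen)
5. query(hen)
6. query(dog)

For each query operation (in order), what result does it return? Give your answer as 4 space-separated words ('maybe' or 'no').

Answer: no no no maybe

Derivation:
Start: bits=000000000000
Op 1: insert dog -> sets bits 3 8 10 -> bits=000100001010
Op 2: insert jay -> sets bits 3 7 8 -> bits=000100011010
Op 3: query gnu -> checks bit6=0, bit7=1, bit10=1 (has a 0) -> no
Op 4: query hen -> checks bit0=0, bit3=1, bit8=1 (has a 0) -> no
Op 5: query hen -> checks bit0=0, bit3=1, bit8=1 (has a 0) -> no
Op 6: query dog -> checks bit3=1, bit8=1, bit10=1 (all 1) -> maybe
Query results in order: no no no maybe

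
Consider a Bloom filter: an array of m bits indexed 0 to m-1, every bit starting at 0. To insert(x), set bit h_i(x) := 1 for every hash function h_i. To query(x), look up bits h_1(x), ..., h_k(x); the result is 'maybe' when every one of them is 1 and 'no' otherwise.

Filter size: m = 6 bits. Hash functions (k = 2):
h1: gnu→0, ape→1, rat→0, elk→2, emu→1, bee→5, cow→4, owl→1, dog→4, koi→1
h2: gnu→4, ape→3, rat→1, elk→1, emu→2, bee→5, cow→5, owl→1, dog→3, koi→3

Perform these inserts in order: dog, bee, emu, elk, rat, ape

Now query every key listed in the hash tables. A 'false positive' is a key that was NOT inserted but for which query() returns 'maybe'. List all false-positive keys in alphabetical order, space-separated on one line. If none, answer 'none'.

Start: bits=000000
After insert 'dog': sets bits 3 4 -> bits=000110
After insert 'bee': sets bits 5 -> bits=000111
After insert 'emu': sets bits 1 2 -> bits=011111
After insert 'elk': sets bits 1 2 -> bits=011111
After insert 'rat': sets bits 0 1 -> bits=111111
After insert 'ape': sets bits 1 3 -> bits=111111
Not inserted: cow gnu koi owl — query each against bits=111111:
query cow: checks bit4=1, bit5=1 (all 1) -> maybe => FALSE POSITIVE
query gnu: checks bit0=1, bit4=1 (all 1) -> maybe => FALSE POSITIVE
query koi: checks bit1=1, bit3=1 (all 1) -> maybe => FALSE POSITIVE
query owl: checks bit1=1 (all 1) -> maybe => FALSE POSITIVE
False positives (alphabetical): cow gnu koi owl

Answer: cow gnu koi owl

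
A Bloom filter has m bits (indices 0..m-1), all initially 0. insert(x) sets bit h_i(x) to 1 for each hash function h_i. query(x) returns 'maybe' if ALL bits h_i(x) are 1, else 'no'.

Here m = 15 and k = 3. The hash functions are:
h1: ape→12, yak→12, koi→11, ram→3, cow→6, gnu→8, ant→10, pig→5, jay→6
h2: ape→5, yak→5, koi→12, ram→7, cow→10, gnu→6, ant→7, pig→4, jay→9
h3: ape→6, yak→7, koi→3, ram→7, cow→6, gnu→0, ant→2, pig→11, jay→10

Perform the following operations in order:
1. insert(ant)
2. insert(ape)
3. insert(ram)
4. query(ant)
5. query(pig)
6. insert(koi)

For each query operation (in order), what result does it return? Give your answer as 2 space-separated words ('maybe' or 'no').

Answer: maybe no

Derivation:
Start: bits=000000000000000
Op 1: insert ant -> sets bits 2 7 10 -> bits=001000010010000
Op 2: insert ape -> sets bits 5 6 12 -> bits=001001110010100
Op 3: insert ram -> sets bits 3 7 -> bits=001101110010100
Op 4: query ant -> checks bit2=1, bit7=1, bit10=1 (all 1) -> maybe
Op 5: query pig -> checks bit4=0, bit5=1, bit11=0 (has a 0) -> no
Op 6: insert koi -> sets bits 3 11 12 -> bits=001101110011100
Query results in order: maybe no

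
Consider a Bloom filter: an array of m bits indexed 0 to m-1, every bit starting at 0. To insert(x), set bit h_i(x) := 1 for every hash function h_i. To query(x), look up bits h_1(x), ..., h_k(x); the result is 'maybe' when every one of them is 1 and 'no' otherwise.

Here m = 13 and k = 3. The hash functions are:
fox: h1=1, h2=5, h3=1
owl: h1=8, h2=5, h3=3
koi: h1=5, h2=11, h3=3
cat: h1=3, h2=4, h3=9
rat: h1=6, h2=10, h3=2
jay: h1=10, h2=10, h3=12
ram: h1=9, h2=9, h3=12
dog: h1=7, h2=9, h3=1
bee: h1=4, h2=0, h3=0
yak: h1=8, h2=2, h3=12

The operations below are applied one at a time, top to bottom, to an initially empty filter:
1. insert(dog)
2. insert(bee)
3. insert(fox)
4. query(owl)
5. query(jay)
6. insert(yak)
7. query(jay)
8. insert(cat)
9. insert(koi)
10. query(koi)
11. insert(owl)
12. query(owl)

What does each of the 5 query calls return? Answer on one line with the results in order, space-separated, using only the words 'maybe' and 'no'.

Answer: no no no maybe maybe

Derivation:
Start: bits=0000000000000
Op 1: insert dog -> sets bits 1 7 9 -> bits=0100000101000
Op 2: insert bee -> sets bits 0 4 -> bits=1100100101000
Op 3: insert fox -> sets bits 1 5 -> bits=1100110101000
Op 4: query owl -> checks bit3=0, bit5=1, bit8=0 (has a 0) -> no
Op 5: query jay -> checks bit10=0, bit12=0 (has a 0) -> no
Op 6: insert yak -> sets bits 2 8 12 -> bits=1110110111001
Op 7: query jay -> checks bit10=0, bit12=1 (has a 0) -> no
Op 8: insert cat -> sets bits 3 4 9 -> bits=1111110111001
Op 9: insert koi -> sets bits 3 5 11 -> bits=1111110111011
Op 10: query koi -> checks bit3=1, bit5=1, bit11=1 (all 1) -> maybe
Op 11: insert owl -> sets bits 3 5 8 -> bits=1111110111011
Op 12: query owl -> checks bit3=1, bit5=1, bit8=1 (all 1) -> maybe
Query results in order: no no no maybe maybe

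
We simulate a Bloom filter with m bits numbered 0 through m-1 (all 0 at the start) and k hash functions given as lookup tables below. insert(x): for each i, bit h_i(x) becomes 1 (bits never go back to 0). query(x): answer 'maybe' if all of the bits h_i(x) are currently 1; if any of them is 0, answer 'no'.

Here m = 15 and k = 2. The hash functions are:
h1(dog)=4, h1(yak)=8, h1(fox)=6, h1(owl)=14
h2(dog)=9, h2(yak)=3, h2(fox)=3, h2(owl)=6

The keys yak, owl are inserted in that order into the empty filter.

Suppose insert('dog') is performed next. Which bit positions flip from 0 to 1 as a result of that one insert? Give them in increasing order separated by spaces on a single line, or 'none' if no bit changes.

Start: bits=000000000000000
After insert 'yak': sets bits 3 8 -> bits=000100001000000
After insert 'owl': sets bits 6 14 -> bits=000100101000001
insert 'dog' would touch bits 4 9; currently bit4=0, bit9=0
Bits that are 0 among those (would change 0->1): 4 9

Answer: 4 9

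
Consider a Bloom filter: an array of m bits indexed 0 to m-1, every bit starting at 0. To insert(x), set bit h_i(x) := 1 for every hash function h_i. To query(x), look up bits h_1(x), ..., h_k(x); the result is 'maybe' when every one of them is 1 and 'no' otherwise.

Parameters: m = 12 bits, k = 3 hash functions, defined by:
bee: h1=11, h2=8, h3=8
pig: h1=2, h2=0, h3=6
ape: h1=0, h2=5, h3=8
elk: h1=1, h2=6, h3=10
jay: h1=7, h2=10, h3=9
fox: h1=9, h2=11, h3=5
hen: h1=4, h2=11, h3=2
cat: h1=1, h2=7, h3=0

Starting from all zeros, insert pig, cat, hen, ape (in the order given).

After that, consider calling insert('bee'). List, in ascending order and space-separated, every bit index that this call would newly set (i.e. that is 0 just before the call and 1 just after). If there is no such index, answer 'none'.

Answer: none

Derivation:
Start: bits=000000000000
After insert 'pig': sets bits 0 2 6 -> bits=101000100000
After insert 'cat': sets bits 0 1 7 -> bits=111000110000
After insert 'hen': sets bits 2 4 11 -> bits=111010110001
After insert 'ape': sets bits 0 5 8 -> bits=111011111001
insert 'bee' would touch bits 8 11; currently bit8=1, bit11=1
Bits that are 0 among those (would change 0->1): none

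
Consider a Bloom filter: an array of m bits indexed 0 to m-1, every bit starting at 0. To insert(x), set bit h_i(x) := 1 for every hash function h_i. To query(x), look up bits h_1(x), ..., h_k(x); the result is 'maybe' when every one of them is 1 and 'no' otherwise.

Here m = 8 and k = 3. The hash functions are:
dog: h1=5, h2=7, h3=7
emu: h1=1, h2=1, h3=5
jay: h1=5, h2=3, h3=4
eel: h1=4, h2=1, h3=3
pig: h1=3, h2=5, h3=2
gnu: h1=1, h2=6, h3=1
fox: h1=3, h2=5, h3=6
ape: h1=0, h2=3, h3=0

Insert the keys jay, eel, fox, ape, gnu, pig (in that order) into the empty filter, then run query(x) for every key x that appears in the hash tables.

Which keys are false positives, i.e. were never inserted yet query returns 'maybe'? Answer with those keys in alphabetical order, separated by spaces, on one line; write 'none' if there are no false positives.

Start: bits=00000000
After insert 'jay': sets bits 3 4 5 -> bits=00011100
After insert 'eel': sets bits 1 3 4 -> bits=01011100
After insert 'fox': sets bits 3 5 6 -> bits=01011110
After insert 'ape': sets bits 0 3 -> bits=11011110
After insert 'gnu': sets bits 1 6 -> bits=11011110
After insert 'pig': sets bits 2 3 5 -> bits=11111110
Not inserted: dog emu — query each against bits=11111110:
query dog: checks bit5=1, bit7=0 (has a 0) -> no => not a false positive
query emu: checks bit1=1, bit5=1 (all 1) -> maybe => FALSE POSITIVE
False positives (alphabetical): emu

Answer: emu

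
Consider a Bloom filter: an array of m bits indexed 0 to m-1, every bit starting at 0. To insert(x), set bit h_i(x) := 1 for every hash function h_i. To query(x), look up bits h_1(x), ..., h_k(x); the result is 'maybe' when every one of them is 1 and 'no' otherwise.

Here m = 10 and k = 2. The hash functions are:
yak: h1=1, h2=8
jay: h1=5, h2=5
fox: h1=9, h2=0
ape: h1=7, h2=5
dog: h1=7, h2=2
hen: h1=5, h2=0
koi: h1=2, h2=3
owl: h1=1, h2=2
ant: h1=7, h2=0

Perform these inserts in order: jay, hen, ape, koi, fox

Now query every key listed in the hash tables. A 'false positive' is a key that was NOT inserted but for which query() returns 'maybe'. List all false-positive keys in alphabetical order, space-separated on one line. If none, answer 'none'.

Answer: ant dog

Derivation:
Start: bits=0000000000
After insert 'jay': sets bits 5 -> bits=0000010000
After insert 'hen': sets bits 0 5 -> bits=1000010000
After insert 'ape': sets bits 5 7 -> bits=1000010100
After insert 'koi': sets bits 2 3 -> bits=1011010100
After insert 'fox': sets bits 0 9 -> bits=1011010101
Not inserted: ant dog owl yak — query each against bits=1011010101:
query ant: checks bit0=1, bit7=1 (all 1) -> maybe => FALSE POSITIVE
query dog: checks bit2=1, bit7=1 (all 1) -> maybe => FALSE POSITIVE
query owl: checks bit1=0, bit2=1 (has a 0) -> no => not a false positive
query yak: checks bit1=0, bit8=0 (has a 0) -> no => not a false positive
False positives (alphabetical): ant dog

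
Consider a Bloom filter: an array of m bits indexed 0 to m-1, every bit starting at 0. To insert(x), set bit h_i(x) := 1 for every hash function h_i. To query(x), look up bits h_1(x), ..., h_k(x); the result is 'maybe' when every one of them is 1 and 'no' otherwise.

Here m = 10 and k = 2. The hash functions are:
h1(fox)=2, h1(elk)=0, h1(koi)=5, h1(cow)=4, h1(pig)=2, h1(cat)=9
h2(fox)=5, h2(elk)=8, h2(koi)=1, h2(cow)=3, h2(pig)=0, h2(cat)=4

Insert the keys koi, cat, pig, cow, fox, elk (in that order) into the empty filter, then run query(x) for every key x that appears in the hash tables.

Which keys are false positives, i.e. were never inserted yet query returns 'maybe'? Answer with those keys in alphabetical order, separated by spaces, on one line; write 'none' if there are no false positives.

Answer: none

Derivation:
Start: bits=0000000000
After insert 'koi': sets bits 1 5 -> bits=0100010000
After insert 'cat': sets bits 4 9 -> bits=0100110001
After insert 'pig': sets bits 0 2 -> bits=1110110001
After insert 'cow': sets bits 3 4 -> bits=1111110001
After insert 'fox': sets bits 2 5 -> bits=1111110001
After insert 'elk': sets bits 0 8 -> bits=1111110011
Not inserted: (none) — query each against bits=1111110011:
False positives (alphabetical): none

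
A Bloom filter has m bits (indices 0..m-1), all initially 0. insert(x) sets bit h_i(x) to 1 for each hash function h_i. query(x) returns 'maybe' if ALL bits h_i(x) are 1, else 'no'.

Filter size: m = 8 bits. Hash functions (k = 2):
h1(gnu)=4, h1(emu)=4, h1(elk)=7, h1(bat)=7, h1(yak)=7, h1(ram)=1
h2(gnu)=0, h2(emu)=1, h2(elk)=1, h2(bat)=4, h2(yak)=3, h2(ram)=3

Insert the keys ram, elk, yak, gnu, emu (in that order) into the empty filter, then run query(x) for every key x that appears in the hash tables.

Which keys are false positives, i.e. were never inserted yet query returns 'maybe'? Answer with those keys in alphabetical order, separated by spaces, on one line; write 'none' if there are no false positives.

Start: bits=00000000
After insert 'ram': sets bits 1 3 -> bits=01010000
After insert 'elk': sets bits 1 7 -> bits=01010001
After insert 'yak': sets bits 3 7 -> bits=01010001
After insert 'gnu': sets bits 0 4 -> bits=11011001
After insert 'emu': sets bits 1 4 -> bits=11011001
Not inserted: bat — query each against bits=11011001:
query bat: checks bit4=1, bit7=1 (all 1) -> maybe => FALSE POSITIVE
False positives (alphabetical): bat

Answer: bat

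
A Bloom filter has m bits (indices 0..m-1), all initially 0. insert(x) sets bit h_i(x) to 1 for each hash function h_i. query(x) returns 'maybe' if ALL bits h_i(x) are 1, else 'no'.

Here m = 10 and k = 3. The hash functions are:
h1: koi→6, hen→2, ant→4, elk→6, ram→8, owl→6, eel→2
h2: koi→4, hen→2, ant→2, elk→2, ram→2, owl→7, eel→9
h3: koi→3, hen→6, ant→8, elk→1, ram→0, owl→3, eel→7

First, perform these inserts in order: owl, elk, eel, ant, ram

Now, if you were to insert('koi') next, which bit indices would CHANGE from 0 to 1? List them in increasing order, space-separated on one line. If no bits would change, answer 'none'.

Start: bits=0000000000
After insert 'owl': sets bits 3 6 7 -> bits=0001001100
After insert 'elk': sets bits 1 2 6 -> bits=0111001100
After insert 'eel': sets bits 2 7 9 -> bits=0111001101
After insert 'ant': sets bits 2 4 8 -> bits=0111101111
After insert 'ram': sets bits 0 2 8 -> bits=1111101111
insert 'koi' would touch bits 3 4 6; currently bit3=1, bit4=1, bit6=1
Bits that are 0 among those (would change 0->1): none

Answer: none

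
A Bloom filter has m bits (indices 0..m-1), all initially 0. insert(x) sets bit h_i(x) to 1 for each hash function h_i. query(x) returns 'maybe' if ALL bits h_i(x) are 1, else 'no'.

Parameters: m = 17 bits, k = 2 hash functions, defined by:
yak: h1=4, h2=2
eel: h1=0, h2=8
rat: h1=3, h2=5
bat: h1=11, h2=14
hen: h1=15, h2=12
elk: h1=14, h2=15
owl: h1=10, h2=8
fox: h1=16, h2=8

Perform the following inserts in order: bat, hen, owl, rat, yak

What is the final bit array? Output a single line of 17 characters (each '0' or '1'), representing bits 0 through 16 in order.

Answer: 00111100101110110

Derivation:
Start: bits=00000000000000000
After insert 'bat': sets bits 11 14 -> bits=00000000000100100
After insert 'hen': sets bits 12 15 -> bits=00000000000110110
After insert 'owl': sets bits 8 10 -> bits=00000000101110110
After insert 'rat': sets bits 3 5 -> bits=00010100101110110
After insert 'yak': sets bits 2 4 -> bits=00111100101110110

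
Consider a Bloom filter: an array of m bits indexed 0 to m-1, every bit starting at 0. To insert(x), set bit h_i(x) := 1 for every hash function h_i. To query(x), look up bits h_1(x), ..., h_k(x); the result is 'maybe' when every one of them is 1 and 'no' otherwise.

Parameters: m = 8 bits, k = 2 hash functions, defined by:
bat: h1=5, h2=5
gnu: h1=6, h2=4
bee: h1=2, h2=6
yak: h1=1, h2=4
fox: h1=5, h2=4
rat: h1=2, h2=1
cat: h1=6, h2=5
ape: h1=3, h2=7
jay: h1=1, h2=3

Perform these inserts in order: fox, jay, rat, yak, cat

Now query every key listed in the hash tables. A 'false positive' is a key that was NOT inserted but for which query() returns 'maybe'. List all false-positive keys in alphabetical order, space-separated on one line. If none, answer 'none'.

Start: bits=00000000
After insert 'fox': sets bits 4 5 -> bits=00001100
After insert 'jay': sets bits 1 3 -> bits=01011100
After insert 'rat': sets bits 1 2 -> bits=01111100
After insert 'yak': sets bits 1 4 -> bits=01111100
After insert 'cat': sets bits 5 6 -> bits=01111110
Not inserted: ape bat bee gnu — query each against bits=01111110:
query ape: checks bit3=1, bit7=0 (has a 0) -> no => not a false positive
query bat: checks bit5=1 (all 1) -> maybe => FALSE POSITIVE
query bee: checks bit2=1, bit6=1 (all 1) -> maybe => FALSE POSITIVE
query gnu: checks bit4=1, bit6=1 (all 1) -> maybe => FALSE POSITIVE
False positives (alphabetical): bat bee gnu

Answer: bat bee gnu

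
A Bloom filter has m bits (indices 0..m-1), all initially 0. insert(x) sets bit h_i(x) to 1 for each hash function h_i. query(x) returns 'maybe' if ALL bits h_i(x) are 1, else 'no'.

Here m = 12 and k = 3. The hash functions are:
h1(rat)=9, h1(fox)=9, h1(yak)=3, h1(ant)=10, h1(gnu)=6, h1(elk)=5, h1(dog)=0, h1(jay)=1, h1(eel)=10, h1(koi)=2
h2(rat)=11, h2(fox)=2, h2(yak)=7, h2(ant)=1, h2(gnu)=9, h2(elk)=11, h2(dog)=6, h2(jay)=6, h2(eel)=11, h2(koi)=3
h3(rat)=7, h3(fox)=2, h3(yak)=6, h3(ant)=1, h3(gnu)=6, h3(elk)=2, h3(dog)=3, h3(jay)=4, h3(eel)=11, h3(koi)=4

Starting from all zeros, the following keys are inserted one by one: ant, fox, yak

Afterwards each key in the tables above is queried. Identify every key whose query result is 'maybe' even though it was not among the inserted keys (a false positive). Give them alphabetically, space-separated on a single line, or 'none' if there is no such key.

Answer: gnu

Derivation:
Start: bits=000000000000
After insert 'ant': sets bits 1 10 -> bits=010000000010
After insert 'fox': sets bits 2 9 -> bits=011000000110
After insert 'yak': sets bits 3 6 7 -> bits=011100110110
Not inserted: dog eel elk gnu jay koi rat — query each against bits=011100110110:
query dog: checks bit0=0, bit3=1, bit6=1 (has a 0) -> no => not a false positive
query eel: checks bit10=1, bit11=0 (has a 0) -> no => not a false positive
query elk: checks bit2=1, bit5=0, bit11=0 (has a 0) -> no => not a false positive
query gnu: checks bit6=1, bit9=1 (all 1) -> maybe => FALSE POSITIVE
query jay: checks bit1=1, bit4=0, bit6=1 (has a 0) -> no => not a false positive
query koi: checks bit2=1, bit3=1, bit4=0 (has a 0) -> no => not a false positive
query rat: checks bit7=1, bit9=1, bit11=0 (has a 0) -> no => not a false positive
False positives (alphabetical): gnu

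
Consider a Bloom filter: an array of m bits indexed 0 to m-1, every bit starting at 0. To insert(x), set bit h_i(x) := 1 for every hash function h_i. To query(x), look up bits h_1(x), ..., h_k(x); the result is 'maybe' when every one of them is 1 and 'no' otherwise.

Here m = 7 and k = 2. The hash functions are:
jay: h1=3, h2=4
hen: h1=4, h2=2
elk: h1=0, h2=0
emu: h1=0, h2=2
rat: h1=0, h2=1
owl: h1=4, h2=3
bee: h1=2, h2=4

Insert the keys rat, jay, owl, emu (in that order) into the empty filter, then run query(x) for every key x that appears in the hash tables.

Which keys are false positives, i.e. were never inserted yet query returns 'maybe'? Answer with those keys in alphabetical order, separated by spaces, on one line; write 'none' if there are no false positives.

Start: bits=0000000
After insert 'rat': sets bits 0 1 -> bits=1100000
After insert 'jay': sets bits 3 4 -> bits=1101100
After insert 'owl': sets bits 3 4 -> bits=1101100
After insert 'emu': sets bits 0 2 -> bits=1111100
Not inserted: bee elk hen — query each against bits=1111100:
query bee: checks bit2=1, bit4=1 (all 1) -> maybe => FALSE POSITIVE
query elk: checks bit0=1 (all 1) -> maybe => FALSE POSITIVE
query hen: checks bit2=1, bit4=1 (all 1) -> maybe => FALSE POSITIVE
False positives (alphabetical): bee elk hen

Answer: bee elk hen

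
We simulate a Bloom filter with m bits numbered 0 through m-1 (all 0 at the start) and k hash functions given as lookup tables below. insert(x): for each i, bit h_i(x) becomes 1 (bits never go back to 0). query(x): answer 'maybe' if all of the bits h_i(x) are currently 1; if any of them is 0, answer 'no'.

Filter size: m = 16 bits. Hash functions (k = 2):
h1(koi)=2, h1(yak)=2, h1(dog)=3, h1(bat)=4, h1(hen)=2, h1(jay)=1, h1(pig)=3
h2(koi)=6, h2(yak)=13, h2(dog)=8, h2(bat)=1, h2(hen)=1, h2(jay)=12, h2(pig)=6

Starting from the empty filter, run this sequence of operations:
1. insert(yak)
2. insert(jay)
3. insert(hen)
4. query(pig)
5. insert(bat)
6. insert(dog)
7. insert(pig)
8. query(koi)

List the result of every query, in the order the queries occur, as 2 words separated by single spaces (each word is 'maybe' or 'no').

Answer: no maybe

Derivation:
Start: bits=0000000000000000
Op 1: insert yak -> sets bits 2 13 -> bits=0010000000000100
Op 2: insert jay -> sets bits 1 12 -> bits=0110000000001100
Op 3: insert hen -> sets bits 1 2 -> bits=0110000000001100
Op 4: query pig -> checks bit3=0, bit6=0 (has a 0) -> no
Op 5: insert bat -> sets bits 1 4 -> bits=0110100000001100
Op 6: insert dog -> sets bits 3 8 -> bits=0111100010001100
Op 7: insert pig -> sets bits 3 6 -> bits=0111101010001100
Op 8: query koi -> checks bit2=1, bit6=1 (all 1) -> maybe
Query results in order: no maybe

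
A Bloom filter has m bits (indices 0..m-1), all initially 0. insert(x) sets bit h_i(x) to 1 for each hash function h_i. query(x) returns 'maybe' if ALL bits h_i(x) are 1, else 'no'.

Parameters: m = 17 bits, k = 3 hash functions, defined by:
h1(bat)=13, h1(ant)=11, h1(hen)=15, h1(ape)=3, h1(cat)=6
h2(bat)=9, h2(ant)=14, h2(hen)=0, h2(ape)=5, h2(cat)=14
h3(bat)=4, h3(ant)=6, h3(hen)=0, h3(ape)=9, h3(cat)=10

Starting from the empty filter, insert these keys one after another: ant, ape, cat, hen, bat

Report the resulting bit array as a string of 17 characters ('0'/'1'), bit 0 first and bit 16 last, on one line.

Answer: 10011110011101110

Derivation:
Start: bits=00000000000000000
After insert 'ant': sets bits 6 11 14 -> bits=00000010000100100
After insert 'ape': sets bits 3 5 9 -> bits=00010110010100100
After insert 'cat': sets bits 6 10 14 -> bits=00010110011100100
After insert 'hen': sets bits 0 15 -> bits=10010110011100110
After insert 'bat': sets bits 4 9 13 -> bits=10011110011101110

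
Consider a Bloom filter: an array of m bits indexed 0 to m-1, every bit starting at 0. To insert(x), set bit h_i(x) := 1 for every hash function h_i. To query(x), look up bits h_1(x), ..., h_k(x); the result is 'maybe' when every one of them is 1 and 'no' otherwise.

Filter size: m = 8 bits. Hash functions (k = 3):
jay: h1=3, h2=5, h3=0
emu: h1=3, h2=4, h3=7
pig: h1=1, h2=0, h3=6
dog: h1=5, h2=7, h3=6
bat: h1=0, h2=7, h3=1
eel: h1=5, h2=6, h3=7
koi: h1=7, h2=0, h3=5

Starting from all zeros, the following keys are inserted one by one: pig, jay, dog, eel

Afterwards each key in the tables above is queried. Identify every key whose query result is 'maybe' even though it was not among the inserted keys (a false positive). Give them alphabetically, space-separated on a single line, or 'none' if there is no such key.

Start: bits=00000000
After insert 'pig': sets bits 0 1 6 -> bits=11000010
After insert 'jay': sets bits 0 3 5 -> bits=11010110
After insert 'dog': sets bits 5 6 7 -> bits=11010111
After insert 'eel': sets bits 5 6 7 -> bits=11010111
Not inserted: bat emu koi — query each against bits=11010111:
query bat: checks bit0=1, bit1=1, bit7=1 (all 1) -> maybe => FALSE POSITIVE
query emu: checks bit3=1, bit4=0, bit7=1 (has a 0) -> no => not a false positive
query koi: checks bit0=1, bit5=1, bit7=1 (all 1) -> maybe => FALSE POSITIVE
False positives (alphabetical): bat koi

Answer: bat koi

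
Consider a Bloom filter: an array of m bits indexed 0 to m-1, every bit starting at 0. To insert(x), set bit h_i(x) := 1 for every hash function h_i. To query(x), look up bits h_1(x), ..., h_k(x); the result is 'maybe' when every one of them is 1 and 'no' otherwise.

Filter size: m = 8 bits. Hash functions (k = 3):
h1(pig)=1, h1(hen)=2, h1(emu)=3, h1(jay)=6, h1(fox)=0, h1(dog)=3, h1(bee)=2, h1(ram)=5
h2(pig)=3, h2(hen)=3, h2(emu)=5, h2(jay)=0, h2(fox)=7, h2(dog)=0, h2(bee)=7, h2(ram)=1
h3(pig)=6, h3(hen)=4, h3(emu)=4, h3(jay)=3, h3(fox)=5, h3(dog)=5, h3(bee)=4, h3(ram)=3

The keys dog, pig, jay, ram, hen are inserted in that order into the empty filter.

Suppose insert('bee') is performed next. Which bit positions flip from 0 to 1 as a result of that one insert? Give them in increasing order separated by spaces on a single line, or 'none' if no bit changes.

Start: bits=00000000
After insert 'dog': sets bits 0 3 5 -> bits=10010100
After insert 'pig': sets bits 1 3 6 -> bits=11010110
After insert 'jay': sets bits 0 3 6 -> bits=11010110
After insert 'ram': sets bits 1 3 5 -> bits=11010110
After insert 'hen': sets bits 2 3 4 -> bits=11111110
insert 'bee' would touch bits 2 4 7; currently bit2=1, bit4=1, bit7=0
Bits that are 0 among those (would change 0->1): 7

Answer: 7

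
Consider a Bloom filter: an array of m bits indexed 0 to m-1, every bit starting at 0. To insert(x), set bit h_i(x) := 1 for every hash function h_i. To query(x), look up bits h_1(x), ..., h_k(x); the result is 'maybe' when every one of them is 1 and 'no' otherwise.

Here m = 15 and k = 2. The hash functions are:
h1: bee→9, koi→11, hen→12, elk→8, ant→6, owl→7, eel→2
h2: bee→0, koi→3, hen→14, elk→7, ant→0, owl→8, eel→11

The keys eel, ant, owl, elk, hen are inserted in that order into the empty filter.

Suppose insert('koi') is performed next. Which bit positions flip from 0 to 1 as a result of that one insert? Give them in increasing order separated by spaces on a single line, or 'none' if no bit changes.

Start: bits=000000000000000
After insert 'eel': sets bits 2 11 -> bits=001000000001000
After insert 'ant': sets bits 0 6 -> bits=101000100001000
After insert 'owl': sets bits 7 8 -> bits=101000111001000
After insert 'elk': sets bits 7 8 -> bits=101000111001000
After insert 'hen': sets bits 12 14 -> bits=101000111001101
insert 'koi' would touch bits 3 11; currently bit3=0, bit11=1
Bits that are 0 among those (would change 0->1): 3

Answer: 3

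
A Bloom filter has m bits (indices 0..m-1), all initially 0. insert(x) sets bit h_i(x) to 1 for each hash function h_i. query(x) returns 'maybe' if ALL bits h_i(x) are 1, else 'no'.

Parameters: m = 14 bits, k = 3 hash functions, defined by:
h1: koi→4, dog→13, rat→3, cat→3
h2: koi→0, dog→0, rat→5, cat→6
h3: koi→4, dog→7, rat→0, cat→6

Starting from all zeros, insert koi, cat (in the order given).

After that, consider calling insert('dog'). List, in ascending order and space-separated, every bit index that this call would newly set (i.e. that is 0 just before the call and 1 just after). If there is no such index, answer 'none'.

Answer: 7 13

Derivation:
Start: bits=00000000000000
After insert 'koi': sets bits 0 4 -> bits=10001000000000
After insert 'cat': sets bits 3 6 -> bits=10011010000000
insert 'dog' would touch bits 0 7 13; currently bit0=1, bit7=0, bit13=0
Bits that are 0 among those (would change 0->1): 7 13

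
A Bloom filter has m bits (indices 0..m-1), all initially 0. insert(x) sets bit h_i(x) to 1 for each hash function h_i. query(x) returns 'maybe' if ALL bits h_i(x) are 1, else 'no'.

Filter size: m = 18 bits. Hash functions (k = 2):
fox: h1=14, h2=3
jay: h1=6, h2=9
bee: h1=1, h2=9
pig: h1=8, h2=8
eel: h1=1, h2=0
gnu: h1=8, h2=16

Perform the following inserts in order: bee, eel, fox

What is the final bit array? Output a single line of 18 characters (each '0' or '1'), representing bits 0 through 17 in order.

Start: bits=000000000000000000
After insert 'bee': sets bits 1 9 -> bits=010000000100000000
After insert 'eel': sets bits 0 1 -> bits=110000000100000000
After insert 'fox': sets bits 3 14 -> bits=110100000100001000

Answer: 110100000100001000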